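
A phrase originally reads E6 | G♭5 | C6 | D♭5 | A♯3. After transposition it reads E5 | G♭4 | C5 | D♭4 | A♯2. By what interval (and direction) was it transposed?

down a perfect octave

From E6 to E5 is 8 letter names — an octave of some quality.
E5 to E6 is 12 semitones, which makes it a perfect octave; the second version is lower, so the direction is down.
Checking another pair — A#3 → A#2 — gives the same interval.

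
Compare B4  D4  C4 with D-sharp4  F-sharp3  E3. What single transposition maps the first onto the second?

down a minor sixth

From B4 to D#4 is 6 letter names — a sixth of some quality.
D#4 to B4 is 8 semitones, which makes it a minor sixth; the second version is lower, so the direction is down.
Checking another pair — C4 → E3 — gives the same interval.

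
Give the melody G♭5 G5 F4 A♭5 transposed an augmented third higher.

B5 B#5 A#4 C#6

Gb5 up an augmented third is B5.
An augmented third up from G5 gives B#5.
F4: a third up reaches A, and 5 semitones makes it A#4.
An augmented third up from Ab5 gives C#6.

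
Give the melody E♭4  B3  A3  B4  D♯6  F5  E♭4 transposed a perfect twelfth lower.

Ab2 E2 D2 E3 G#4 Bb3 Ab2

Eb4 down a perfect twelfth is Ab2.
B3: a twelfth down reaches E, and 19 semitones makes it E2.
A perfect twelfth down from A3 gives D2.
B4: a twelfth down reaches E, and 19 semitones makes it E3.
D#6 down a perfect twelfth is G#4.
A perfect twelfth down from F5 gives Bb3.
A perfect twelfth down from Eb4 gives Ab2.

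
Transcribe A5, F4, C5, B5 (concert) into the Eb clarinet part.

F#5 D4 A4 G#5

Written C4 sounds as Eb4 on the Eb clarinet, so concert pitches are written a minor third down.
A5 becomes F#5
F4 becomes D4
C5 becomes A4
B5 becomes G#5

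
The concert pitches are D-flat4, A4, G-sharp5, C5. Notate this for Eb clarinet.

The Eb clarinet sounds a minor third above written, so the written part must be a minor third below concert — transpose each note down.
Db4 → Bb3
A4 → F#4
G#5 → E#5
C5 → A4

Bb3 F#4 E#5 A4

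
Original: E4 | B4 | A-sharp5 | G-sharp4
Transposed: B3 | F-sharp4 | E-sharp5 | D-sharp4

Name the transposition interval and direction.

down a perfect fourth

Take the first pair: E4 → B3. E to B spans 4 letter names, so the interval is some kind of fourth.
B3 to E4 is 5 semitones, which makes it a perfect fourth; the second version is lower, so the direction is down.
Checking another pair — G#4 → D#4 — gives the same interval.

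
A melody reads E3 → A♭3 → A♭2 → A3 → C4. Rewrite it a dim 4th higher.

E3 gives Ab3
Ab3 gives Dbb4
Ab2 gives Dbb3
A3 gives Db4
C4 gives Fb4

Ab3 Dbb4 Dbb3 Db4 Fb4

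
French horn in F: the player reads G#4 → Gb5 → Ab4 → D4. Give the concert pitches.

The French horn in F sounds a perfect fifth below written, so transpose each written note down a perfect fifth.
G#4 to C#4
Gb5 to Cb5
Ab4 to Db4
D4 to G3

C#4 Cb5 Db4 G3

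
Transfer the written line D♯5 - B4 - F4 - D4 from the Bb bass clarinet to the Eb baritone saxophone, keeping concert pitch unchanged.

A#5 F#5 C5 A4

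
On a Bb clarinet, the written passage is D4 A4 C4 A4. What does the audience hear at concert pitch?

The Bb clarinet sounds a major second below written, so transpose each written note down a major second.
D4 to C4
A4 to G4
C4 to Bb3
A4 to G4

C4 G4 Bb3 G4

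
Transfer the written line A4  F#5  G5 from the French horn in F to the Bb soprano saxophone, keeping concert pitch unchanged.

First find concert pitch: the French horn in F sounds a perfect fifth below written, so A4 F#5 G5 sounds D4 B4 C5.
Then write for Bb soprano saxophone: it sounds a major second below written, so the part must be a major second above concert.
D4 → E4
B4 → C#5
C5 → D5

E4 C#5 D5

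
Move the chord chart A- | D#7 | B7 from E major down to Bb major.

Eb- A7 F7

E major down to Bb major is an augmented fourth; each chord root moves by that interval while the quality stays the same.
A-: root A down an augmented fourth → Eb, giving Eb-.
D#7: root D# down an augmented fourth → A, giving A7.
B7: root B down an augmented fourth → F, giving F7.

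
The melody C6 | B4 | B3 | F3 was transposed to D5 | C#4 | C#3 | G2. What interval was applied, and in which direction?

Take the first pair: C6 → D5. C to D spans 7 letter names, so the interval is some kind of seventh.
D5 to C6 is 10 semitones, which makes it a minor seventh; the second version is lower, so the direction is down.
Checking another pair — F3 → G2 — gives the same interval.

down a minor seventh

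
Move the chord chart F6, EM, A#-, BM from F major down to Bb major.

Bb6 AM D#- EM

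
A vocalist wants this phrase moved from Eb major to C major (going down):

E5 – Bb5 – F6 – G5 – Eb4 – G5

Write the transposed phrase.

C#5 G5 D6 E5 C4 E5

Eb major to C major down is a minor third, so every note moves down by that interval.
E5 → C#5
Bb5 → G5
F6 → D6
G5 → E5
Eb4 → C4
G5 → E5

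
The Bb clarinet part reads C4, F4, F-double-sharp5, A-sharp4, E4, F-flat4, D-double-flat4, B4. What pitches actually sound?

The Bb clarinet sounds a major second below written, so transpose each written note down a major second.
C4 to Bb3
F4 to Eb4
F##5 to E#5
A#4 to G#4
E4 to D4
Fb4 to Ebb4
Dbb4 to Cbb4
B4 to A4

Bb3 Eb4 E#5 G#4 D4 Ebb4 Cbb4 A4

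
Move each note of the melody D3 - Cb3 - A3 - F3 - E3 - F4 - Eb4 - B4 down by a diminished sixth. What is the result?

D3 to F##2
Cb3 to E2
A3 to C##3
F3 to A#2
E3 to G##2
F4 to A#3
Eb4 to G#3
B4 to D##4

F##2 E2 C##3 A#2 G##2 A#3 G#3 D##4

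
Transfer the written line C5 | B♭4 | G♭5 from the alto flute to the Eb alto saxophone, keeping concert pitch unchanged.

First find concert pitch: the alto flute sounds a perfect fourth below written, so C5 B♭4 G♭5 sounds G4 F4 Db5.
Then write for Eb alto saxophone: it sounds a major sixth below written, so the part must be a major sixth above concert.
G4 → E5
F4 → D5
Db5 → Bb5

E5 D5 Bb5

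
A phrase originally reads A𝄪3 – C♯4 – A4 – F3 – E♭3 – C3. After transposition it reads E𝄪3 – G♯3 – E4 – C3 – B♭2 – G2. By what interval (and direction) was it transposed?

From A##3 to E##3 is 4 letter names — a fourth of some quality.
E##3 to A##3 is 5 semitones, which makes it a perfect fourth; the second version is lower, so the direction is down.
Checking another pair — C3 → G2 — gives the same interval.

down a perfect fourth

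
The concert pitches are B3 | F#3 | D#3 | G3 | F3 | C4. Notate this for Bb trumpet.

C#4 G#3 E#3 A3 G3 D4

Written C4 sounds as Bb3 on the Bb trumpet, so concert pitches are written a major second up.
B3 becomes C#4
F#3 becomes G#3
D#3 becomes E#3
G3 becomes A3
F3 becomes G3
C4 becomes D4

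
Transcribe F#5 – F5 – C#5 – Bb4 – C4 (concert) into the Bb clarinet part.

The Bb clarinet sounds a major second below written, so the written part must be a major second above concert — transpose each note up.
F#5 -> G#5
F5 -> G5
C#5 -> D#5
Bb4 -> C5
C4 -> D4

G#5 G5 D#5 C5 D4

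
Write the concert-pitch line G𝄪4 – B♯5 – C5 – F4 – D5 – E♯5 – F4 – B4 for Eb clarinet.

E##4 G##5 A4 D4 B4 C##5 D4 G#4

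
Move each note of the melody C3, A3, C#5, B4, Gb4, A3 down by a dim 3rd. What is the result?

A#2 F##3 A##4 G##4 E4 F##3

C3 becomes A#2
A3 becomes F##3
C#5 becomes A##4
B4 becomes G##4
Gb4 becomes E4
A3 becomes F##3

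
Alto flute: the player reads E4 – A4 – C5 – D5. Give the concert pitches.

The alto flute sounds a perfect fourth below written, so transpose each written note down a perfect fourth.
E4 to B3
A4 to E4
C5 to G4
D5 to A4

B3 E4 G4 A4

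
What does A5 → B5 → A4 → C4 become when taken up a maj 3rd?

A5 gives C#6
B5 gives D#6
A4 gives C#5
C4 gives E4

C#6 D#6 C#5 E4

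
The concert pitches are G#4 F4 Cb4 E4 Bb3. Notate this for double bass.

G#5 F5 Cb5 E5 Bb4

The double bass sounds a perfect octave below written, so the written part must be a perfect octave above concert — transpose each note up.
G#4 becomes G#5
F4 becomes F5
Cb4 becomes Cb5
E4 becomes E5
Bb3 becomes Bb4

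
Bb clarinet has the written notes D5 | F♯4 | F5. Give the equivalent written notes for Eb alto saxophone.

A5 C#5 C6

First find concert pitch: the Bb clarinet sounds a major second below written, so D5 F♯4 F5 sounds C5 E4 Eb5.
Then write for Eb alto saxophone: it sounds a major sixth below written, so the part must be a major sixth above concert.
C5 → A5
E4 → C#5
Eb5 → C6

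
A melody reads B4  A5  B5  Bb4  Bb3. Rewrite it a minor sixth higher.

G5 F6 G6 Gb5 Gb4

A minor sixth up from B4 gives G5.
A5 up a minor sixth is F6.
B5: a sixth up reaches G, and 8 semitones makes it G6.
Bb4: a sixth up reaches G, and 8 semitones makes it Gb5.
A minor sixth up from Bb3 gives Gb4.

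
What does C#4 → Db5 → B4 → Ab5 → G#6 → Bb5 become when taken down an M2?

B3 Cb5 A4 Gb5 F#6 Ab5

C#4: a second down reaches B, and 2 semitones makes it B3.
A major second down from Db5 gives Cb5.
A major second down from B4 gives A4.
A major second down from Ab5 gives Gb5.
G#6: a second down reaches F, and 2 semitones makes it F#6.
A major second down from Bb5 gives Ab5.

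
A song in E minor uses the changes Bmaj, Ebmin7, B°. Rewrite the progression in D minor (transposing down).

Amaj Dbmin7 A°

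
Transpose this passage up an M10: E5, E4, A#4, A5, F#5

G#6 G#5 C##6 C#7 A#6

E5: a tenth up reaches G, and 16 semitones makes it G#6.
E4: a tenth up reaches G, and 16 semitones makes it G#5.
A#4 up a major tenth is C##6.
A5: a tenth up reaches C, and 16 semitones makes it C#7.
A major tenth up from F#5 gives A#6.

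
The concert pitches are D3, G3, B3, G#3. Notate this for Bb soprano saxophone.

E3 A3 C#4 A#3

Written C4 sounds as Bb3 on the Bb soprano saxophone, so concert pitches are written a major second up.
D3 → E3
G3 → A3
B3 → C#4
G#3 → A#3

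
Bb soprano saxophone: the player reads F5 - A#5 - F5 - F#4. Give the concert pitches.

The Bb soprano saxophone sounds a major second below written, so transpose each written note down a major second.
F5 becomes Eb5
A#5 becomes G#5
F5 becomes Eb5
F#4 becomes E4

Eb5 G#5 Eb5 E4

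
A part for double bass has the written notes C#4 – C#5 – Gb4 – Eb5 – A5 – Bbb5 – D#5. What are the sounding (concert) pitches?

The double bass sounds a perfect octave below written, so transpose each written note down a perfect octave.
C#4 -> C#3
C#5 -> C#4
Gb4 -> Gb3
Eb5 -> Eb4
A5 -> A4
Bbb5 -> Bbb4
D#5 -> D#4

C#3 C#4 Gb3 Eb4 A4 Bbb4 D#4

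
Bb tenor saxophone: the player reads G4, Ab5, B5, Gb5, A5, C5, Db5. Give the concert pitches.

F3 Gb4 A4 Fb4 G4 Bb3 Cb4

The Bb tenor saxophone sounds a major ninth below written, so transpose each written note down a major ninth.
G4 → F3
Ab5 → Gb4
B5 → A4
Gb5 → Fb4
A5 → G4
C5 → Bb3
Db5 → Cb4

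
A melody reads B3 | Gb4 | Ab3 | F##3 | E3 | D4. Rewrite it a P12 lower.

A perfect twelfth down from B3 gives E2.
A perfect twelfth down from Gb4 gives Cb3.
Ab3 down a perfect twelfth is Db2.
F##3 down a perfect twelfth is B#1.
E3 down a perfect twelfth is A1.
D4: a twelfth down reaches G, and 19 semitones makes it G2.

E2 Cb3 Db2 B#1 A1 G2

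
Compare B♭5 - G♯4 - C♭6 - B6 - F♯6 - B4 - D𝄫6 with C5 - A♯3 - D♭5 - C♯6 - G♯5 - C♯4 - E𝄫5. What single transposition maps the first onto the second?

From Bb5 to C5 is 7 letter names — a seventh of some quality.
C5 to Bb5 is 10 semitones, which makes it a minor seventh; the second version is lower, so the direction is down.
Checking another pair — Dbb6 → Ebb5 — gives the same interval.

down a minor seventh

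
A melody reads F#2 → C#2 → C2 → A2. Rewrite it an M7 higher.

F#2 -> E#3
C#2 -> B#2
C2 -> B2
A2 -> G#3

E#3 B#2 B2 G#3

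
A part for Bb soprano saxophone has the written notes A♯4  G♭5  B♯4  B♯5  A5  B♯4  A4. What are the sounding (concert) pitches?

The Bb soprano saxophone sounds a major second below written, so transpose each written note down a major second.
A#4 -> G#4
Gb5 -> Fb5
B#4 -> A#4
B#5 -> A#5
A5 -> G5
B#4 -> A#4
A4 -> G4

G#4 Fb5 A#4 A#5 G5 A#4 G4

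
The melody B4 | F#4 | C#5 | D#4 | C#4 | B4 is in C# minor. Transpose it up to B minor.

A5 E5 B5 C#5 B4 A5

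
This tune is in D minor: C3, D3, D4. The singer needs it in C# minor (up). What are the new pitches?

B3 C#4 C#5

D minor to C# minor up is a major seventh, so every note moves up by that interval.
C3 gives B3
D3 gives C#4
D4 gives C#5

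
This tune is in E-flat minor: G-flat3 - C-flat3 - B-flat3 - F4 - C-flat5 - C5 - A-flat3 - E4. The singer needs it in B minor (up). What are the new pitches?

D4 G3 F#4 C#5 G5 G#5 E4 B#4

E-flat minor to B minor up is an augmented fifth, so every note moves up by that interval.
Gb3 becomes D4
Cb3 becomes G3
Bb3 becomes F#4
F4 becomes C#5
Cb5 becomes G5
C5 becomes G#5
Ab3 becomes E4
E4 becomes B#4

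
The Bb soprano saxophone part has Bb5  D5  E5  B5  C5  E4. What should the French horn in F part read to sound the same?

Eb6 G5 A5 E6 F5 A4

First find concert pitch: the Bb soprano saxophone sounds a major second below written, so Bb5 D5 E5 B5 C5 E4 sounds Ab5 C5 D5 A5 Bb4 D4.
Then write for French horn in F: it sounds a perfect fifth below written, so the part must be a perfect fifth above concert.
Ab5 → Eb6
C5 → G5
D5 → A5
A5 → E6
Bb4 → F5
D4 → A4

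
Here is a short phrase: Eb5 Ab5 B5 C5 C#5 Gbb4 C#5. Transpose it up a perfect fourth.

Ab5 Db6 E6 F5 F#5 Cbb5 F#5

Eb5: a fourth up reaches A, and 5 semitones makes it Ab5.
Ab5: a fourth up reaches D, and 5 semitones makes it Db6.
B5 up a perfect fourth is E6.
C5: a fourth up reaches F, and 5 semitones makes it F5.
C#5: a fourth up reaches F, and 5 semitones makes it F#5.
Gbb4: a fourth up reaches C, and 5 semitones makes it Cbb5.
A perfect fourth up from C#5 gives F#5.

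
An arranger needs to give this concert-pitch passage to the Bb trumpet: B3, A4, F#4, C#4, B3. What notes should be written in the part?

C#4 B4 G#4 D#4 C#4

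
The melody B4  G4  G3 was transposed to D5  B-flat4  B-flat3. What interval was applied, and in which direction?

up a minor third

From B4 to D5 is 3 letter names — a third of some quality.
B4 to D5 is 3 semitones, which makes it a minor third; the second version is higher, so the direction is up.
Checking another pair — G3 → Bb3 — gives the same interval.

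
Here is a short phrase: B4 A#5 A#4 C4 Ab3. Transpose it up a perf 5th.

F#5 E#6 E#5 G4 Eb4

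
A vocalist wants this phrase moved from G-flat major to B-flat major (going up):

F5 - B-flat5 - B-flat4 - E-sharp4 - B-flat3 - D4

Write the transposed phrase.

From G-flat up to B-flat is a major third; apply that to each pitch.
F5 -> A5
Bb5 -> D6
Bb4 -> D5
E#4 -> G##4
Bb3 -> D4
D4 -> F#4

A5 D6 D5 G##4 D4 F#4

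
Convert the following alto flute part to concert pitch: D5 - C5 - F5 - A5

A4 G4 C5 E5

The alto flute sounds a perfect fourth below written, so transpose each written note down a perfect fourth.
D5 to A4
C5 to G4
F5 to C5
A5 to E5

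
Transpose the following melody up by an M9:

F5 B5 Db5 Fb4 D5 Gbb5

F5 → G6
B5 → C#7
Db5 → Eb6
Fb4 → Gb5
D5 → E6
Gbb5 → Abb6

G6 C#7 Eb6 Gb5 E6 Abb6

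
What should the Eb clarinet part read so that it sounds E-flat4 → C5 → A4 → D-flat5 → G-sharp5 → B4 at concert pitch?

C4 A4 F#4 Bb4 E#5 G#4

The Eb clarinet sounds a minor third above written, so the written part must be a minor third below concert — transpose each note down.
Eb4 to C4
C5 to A4
A4 to F#4
Db5 to Bb4
G#5 to E#5
B4 to G#4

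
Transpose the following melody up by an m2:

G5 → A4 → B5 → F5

Ab5 Bb4 C6 Gb5

G5 becomes Ab5
A4 becomes Bb4
B5 becomes C6
F5 becomes Gb5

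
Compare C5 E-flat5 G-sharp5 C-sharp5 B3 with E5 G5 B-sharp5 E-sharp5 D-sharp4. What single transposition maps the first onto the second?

up a major third

From C5 to E5 is 3 letter names — a third of some quality.
C5 to E5 is 4 semitones, which makes it a major third; the second version is higher, so the direction is up.
Checking another pair — B3 → D#4 — gives the same interval.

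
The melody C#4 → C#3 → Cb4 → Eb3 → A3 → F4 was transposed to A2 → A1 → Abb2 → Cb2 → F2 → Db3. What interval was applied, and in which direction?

down a major tenth

Take the first pair: C#4 → A2. C to A spans 10 letter names, so the interval is some kind of tenth.
A2 to C#4 is 16 semitones, which makes it a major tenth; the second version is lower, so the direction is down.
Checking another pair — F4 → Db3 — gives the same interval.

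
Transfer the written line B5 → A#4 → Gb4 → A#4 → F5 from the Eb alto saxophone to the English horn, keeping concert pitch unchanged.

A5 G#4 Fb4 G#4 Eb5

First find concert pitch: the Eb alto saxophone sounds a major sixth below written, so B5 A#4 Gb4 A#4 F5 sounds D5 C#4 Bbb3 C#4 Ab4.
Then write for English horn: it sounds a perfect fifth below written, so the part must be a perfect fifth above concert.
D5 → A5
C#4 → G#4
Bbb3 → Fb4
C#4 → G#4
Ab4 → Eb5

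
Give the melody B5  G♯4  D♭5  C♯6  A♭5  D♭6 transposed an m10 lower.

G#4 E#3 Bb3 A#4 F4 Bb4

A minor tenth down from B5 gives G#4.
G#4: a tenth down reaches E, and 15 semitones makes it E#3.
Db5 down a minor tenth is Bb3.
A minor tenth down from C#6 gives A#4.
Ab5 down a minor tenth is F4.
Db6 down a minor tenth is Bb4.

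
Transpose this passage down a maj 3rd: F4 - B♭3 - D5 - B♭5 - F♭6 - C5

F4: a third down reaches D, and 4 semitones makes it Db4.
Bb3 down a major third is Gb3.
D5: a third down reaches B, and 4 semitones makes it Bb4.
Bb5 down a major third is Gb5.
Fb6 down a major third is Dbb6.
A major third down from C5 gives Ab4.

Db4 Gb3 Bb4 Gb5 Dbb6 Ab4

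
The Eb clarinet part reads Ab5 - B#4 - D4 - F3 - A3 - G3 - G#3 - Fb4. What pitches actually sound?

The Eb clarinet sounds a minor third above written, so transpose each written note up a minor third.
Ab5 becomes Cb6
B#4 becomes D#5
D4 becomes F4
F3 becomes Ab3
A3 becomes C4
G3 becomes Bb3
G#3 becomes B3
Fb4 becomes Abb4

Cb6 D#5 F4 Ab3 C4 Bb3 B3 Abb4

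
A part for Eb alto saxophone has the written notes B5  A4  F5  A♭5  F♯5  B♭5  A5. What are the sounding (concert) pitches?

The Eb alto saxophone sounds a major sixth below written, so transpose each written note down a major sixth.
B5 -> D5
A4 -> C4
F5 -> Ab4
Ab5 -> Cb5
F#5 -> A4
Bb5 -> Db5
A5 -> C5

D5 C4 Ab4 Cb5 A4 Db5 C5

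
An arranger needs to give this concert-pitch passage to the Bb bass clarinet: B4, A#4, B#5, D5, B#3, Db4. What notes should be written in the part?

C#6 B#5 C##7 E6 C##5 Eb5

Written C4 sounds as Bb2 on the Bb bass clarinet, so concert pitches are written a major ninth up.
B4 gives C#6
A#4 gives B#5
B#5 gives C##7
D5 gives E6
B#3 gives C##5
Db4 gives Eb5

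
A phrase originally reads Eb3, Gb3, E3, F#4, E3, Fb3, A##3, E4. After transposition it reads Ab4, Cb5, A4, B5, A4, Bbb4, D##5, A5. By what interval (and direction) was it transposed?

up a perfect eleventh

From Eb3 to Ab4 is 11 letter names — an eleventh of some quality.
Eb3 to Ab4 is 17 semitones, which makes it a perfect eleventh; the second version is higher, so the direction is up.
Checking another pair — E4 → A5 — gives the same interval.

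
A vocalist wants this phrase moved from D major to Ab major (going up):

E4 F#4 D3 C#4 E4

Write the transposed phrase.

Bb4 C5 Ab3 G4 Bb4

D major to Ab major up is a diminished fifth, so every note moves up by that interval.
E4 gives Bb4
F#4 gives C5
D3 gives Ab3
C#4 gives G4
E4 gives Bb4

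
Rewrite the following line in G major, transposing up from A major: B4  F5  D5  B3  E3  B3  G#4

A major to G major up is a minor seventh, so every note moves up by that interval.
B4 to A5
F5 to Eb6
D5 to C6
B3 to A4
E3 to D4
B3 to A4
G#4 to F#5

A5 Eb6 C6 A4 D4 A4 F#5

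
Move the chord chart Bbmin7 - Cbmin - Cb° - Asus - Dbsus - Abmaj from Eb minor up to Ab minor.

Ebmin7 Fbmin Fb° Dsus Gbsus Dbmaj

Eb minor up to Ab minor is a perfect fourth; each chord root moves by that interval while the quality stays the same.
Bbmin7: root Bb up a perfect fourth → Eb, giving Ebmin7.
Cbmin: root Cb up a perfect fourth → Fb, giving Fbmin.
Cb°: root Cb up a perfect fourth → Fb, giving Fb°.
Asus: root A up a perfect fourth → D, giving Dsus.
Dbsus: root Db up a perfect fourth → Gb, giving Gbsus.
Abmaj: root Ab up a perfect fourth → Db, giving Dbmaj.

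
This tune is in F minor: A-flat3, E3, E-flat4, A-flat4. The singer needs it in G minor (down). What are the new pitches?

Bb2 F#2 F3 Bb3

From F down to G is a minor seventh; apply that to each pitch.
Ab3 → Bb2
E3 → F#2
Eb4 → F3
Ab4 → Bb3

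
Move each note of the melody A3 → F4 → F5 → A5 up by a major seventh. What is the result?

G#4 E5 E6 G#6

A3 to G#4
F4 to E5
F5 to E6
A5 to G#6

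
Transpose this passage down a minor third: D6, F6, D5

B5 D6 B4

D6 down a minor third is B5.
F6: a third down reaches D, and 3 semitones makes it D6.
D5: a third down reaches B, and 3 semitones makes it B4.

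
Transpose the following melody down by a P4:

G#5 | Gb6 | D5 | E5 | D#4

G#5 → D#5
Gb6 → Db6
D5 → A4
E5 → B4
D#4 → A#3

D#5 Db6 A4 B4 A#3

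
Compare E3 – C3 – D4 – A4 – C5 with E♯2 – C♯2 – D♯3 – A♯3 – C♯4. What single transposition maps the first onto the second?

From E3 to E#2 is 8 letter names — an octave of some quality.
E#2 to E3 is 11 semitones, which makes it a diminished octave; the second version is lower, so the direction is down.
Checking another pair — C5 → C#4 — gives the same interval.

down a diminished octave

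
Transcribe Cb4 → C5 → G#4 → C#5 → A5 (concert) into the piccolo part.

Written C4 sounds as C5 on the piccolo, so concert pitches are written a perfect octave down.
Cb4 gives Cb3
C5 gives C4
G#4 gives G#3
C#5 gives C#4
A5 gives A4

Cb3 C4 G#3 C#4 A4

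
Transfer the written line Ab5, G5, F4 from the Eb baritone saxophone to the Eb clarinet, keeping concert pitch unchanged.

Ab3 G3 F2

First find concert pitch: the Eb baritone saxophone sounds a major thirteenth below written, so Ab5 G5 F4 sounds Cb4 Bb3 Ab2.
Then write for Eb clarinet: it sounds a minor third above written, so the part must be a minor third below concert.
Cb4 → Ab3
Bb3 → G3
Ab2 → F2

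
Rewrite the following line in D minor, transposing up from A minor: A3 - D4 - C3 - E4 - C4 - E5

A minor to D minor up is a perfect fourth, so every note moves up by that interval.
A3 -> D4
D4 -> G4
C3 -> F3
E4 -> A4
C4 -> F4
E5 -> A5

D4 G4 F3 A4 F4 A5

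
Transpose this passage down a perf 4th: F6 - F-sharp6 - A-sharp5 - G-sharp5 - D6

F6: a fourth down reaches C, and 5 semitones makes it C6.
A perfect fourth down from F#6 gives C#6.
A perfect fourth down from A#5 gives E#5.
A perfect fourth down from G#5 gives D#5.
A perfect fourth down from D6 gives A5.

C6 C#6 E#5 D#5 A5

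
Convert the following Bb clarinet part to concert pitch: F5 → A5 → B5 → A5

Written C4 on the Bb clarinet sounds as Bb3, a major second lower; apply that shift to every note.
F5 becomes Eb5
A5 becomes G5
B5 becomes A5
A5 becomes G5

Eb5 G5 A5 G5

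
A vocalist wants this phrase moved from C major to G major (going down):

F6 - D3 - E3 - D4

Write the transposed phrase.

C6 A2 B2 A3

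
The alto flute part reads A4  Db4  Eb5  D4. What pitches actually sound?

Written C4 on the alto flute sounds as G3, a perfect fourth lower; apply that shift to every note.
A4 becomes E4
Db4 becomes Ab3
Eb5 becomes Bb4
D4 becomes A3

E4 Ab3 Bb4 A3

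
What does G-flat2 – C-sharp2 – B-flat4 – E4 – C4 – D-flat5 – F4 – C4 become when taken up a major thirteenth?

Gb2: a thirteenth up reaches E, and 21 semitones makes it Eb4.
C#2 up a major thirteenth is A#3.
Bb4 up a major thirteenth is G6.
E4 up a major thirteenth is C#6.
C4 up a major thirteenth is A5.
A major thirteenth up from Db5 gives Bb6.
F4: a thirteenth up reaches D, and 21 semitones makes it D6.
C4: a thirteenth up reaches A, and 21 semitones makes it A5.

Eb4 A#3 G6 C#6 A5 Bb6 D6 A5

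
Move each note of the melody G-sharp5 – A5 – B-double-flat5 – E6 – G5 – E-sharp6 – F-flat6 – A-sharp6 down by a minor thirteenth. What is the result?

G#5 becomes B#3
A5 becomes C#4
Bbb5 becomes Db4
E6 becomes G#4
G5 becomes B3
E#6 becomes G##4
Fb6 becomes Ab4
A#6 becomes C##5

B#3 C#4 Db4 G#4 B3 G##4 Ab4 C##5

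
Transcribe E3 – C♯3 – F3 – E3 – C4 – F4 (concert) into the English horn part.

B3 G#3 C4 B3 G4 C5

Written C4 sounds as F3 on the English horn, so concert pitches are written a perfect fifth up.
E3 → B3
C#3 → G#3
F3 → C4
E3 → B3
C4 → G4
F4 → C5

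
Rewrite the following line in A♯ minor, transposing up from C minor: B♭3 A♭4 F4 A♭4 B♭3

G#4 F#5 D#5 F#5 G#4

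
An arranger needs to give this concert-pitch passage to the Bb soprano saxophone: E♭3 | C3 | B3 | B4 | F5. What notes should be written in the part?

F3 D3 C#4 C#5 G5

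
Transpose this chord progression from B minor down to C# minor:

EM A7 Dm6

F#M B7 Em6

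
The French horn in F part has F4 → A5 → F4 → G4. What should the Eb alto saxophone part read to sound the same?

G4 B5 G4 A4

First find concert pitch: the French horn in F sounds a perfect fifth below written, so F4 A5 F4 G4 sounds Bb3 D5 Bb3 C4.
Then write for Eb alto saxophone: it sounds a major sixth below written, so the part must be a major sixth above concert.
Bb3 → G4
D5 → B5
Bb3 → G4
C4 → A4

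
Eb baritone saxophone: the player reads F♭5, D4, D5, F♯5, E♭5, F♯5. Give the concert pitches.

Abb3 F2 F3 A3 Gb3 A3

The Eb baritone saxophone sounds a major thirteenth below written, so transpose each written note down a major thirteenth.
Fb5 to Abb3
D4 to F2
D5 to F3
F#5 to A3
Eb5 to Gb3
F#5 to A3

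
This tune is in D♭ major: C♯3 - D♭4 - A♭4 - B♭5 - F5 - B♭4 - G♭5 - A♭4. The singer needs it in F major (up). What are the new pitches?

From D♭ up to F is a major third; apply that to each pitch.
C#3 gives E#3
Db4 gives F4
Ab4 gives C5
Bb5 gives D6
F5 gives A5
Bb4 gives D5
Gb5 gives Bb5
Ab4 gives C5

E#3 F4 C5 D6 A5 D5 Bb5 C5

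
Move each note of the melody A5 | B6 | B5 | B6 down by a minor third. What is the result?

A minor third down from A5 gives F#5.
A minor third down from B6 gives G#6.
B5: a third down reaches G, and 3 semitones makes it G#5.
A minor third down from B6 gives G#6.

F#5 G#6 G#5 G#6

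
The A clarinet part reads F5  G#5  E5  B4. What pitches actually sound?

D5 E#5 C#5 G#4

The A clarinet sounds a minor third below written, so transpose each written note down a minor third.
F5 → D5
G#5 → E#5
E5 → C#5
B4 → G#4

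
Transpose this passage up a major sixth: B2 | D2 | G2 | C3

G#3 B2 E3 A3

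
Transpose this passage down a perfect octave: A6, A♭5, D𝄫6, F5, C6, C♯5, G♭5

A5 Ab4 Dbb5 F4 C5 C#4 Gb4

A6: an octave down reaches A, and 12 semitones makes it A5.
Ab5: an octave down reaches A, and 12 semitones makes it Ab4.
Dbb6: an octave down reaches D, and 12 semitones makes it Dbb5.
F5 down a perfect octave is F4.
C6 down a perfect octave is C5.
C#5: an octave down reaches C, and 12 semitones makes it C#4.
A perfect octave down from Gb5 gives Gb4.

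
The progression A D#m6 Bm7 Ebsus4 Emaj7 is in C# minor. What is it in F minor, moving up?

C# minor up to F minor is a diminished fourth; each chord root moves by that interval while the quality stays the same.
A: root A up a diminished fourth → Db, giving Db.
D#m6: root D# up a diminished fourth → G, giving Gm6.
Bm7: root B up a diminished fourth → Eb, giving Ebm7.
Ebsus4: root Eb up a diminished fourth → Abb, giving Abbsus4.
Emaj7: root E up a diminished fourth → Ab, giving Abmaj7.

Db Gm6 Ebm7 Abbsus4 Abmaj7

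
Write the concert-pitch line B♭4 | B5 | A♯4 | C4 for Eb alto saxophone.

G5 G#6 F##5 A4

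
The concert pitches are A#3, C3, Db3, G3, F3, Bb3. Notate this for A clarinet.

The A clarinet sounds a minor third below written, so the written part must be a minor third above concert — transpose each note up.
A#3 to C#4
C3 to Eb3
Db3 to Fb3
G3 to Bb3
F3 to Ab3
Bb3 to Db4

C#4 Eb3 Fb3 Bb3 Ab3 Db4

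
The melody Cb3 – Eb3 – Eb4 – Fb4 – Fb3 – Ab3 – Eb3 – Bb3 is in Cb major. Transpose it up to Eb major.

Eb3 G3 G4 Ab4 Ab3 C4 G3 D4

From Cb up to Eb is a major third; apply that to each pitch.
Cb3 -> Eb3
Eb3 -> G3
Eb4 -> G4
Fb4 -> Ab4
Fb3 -> Ab3
Ab3 -> C4
Eb3 -> G3
Bb3 -> D4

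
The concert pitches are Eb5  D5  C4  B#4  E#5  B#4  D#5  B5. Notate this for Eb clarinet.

Written C4 sounds as Eb4 on the Eb clarinet, so concert pitches are written a minor third down.
Eb5 → C5
D5 → B4
C4 → A3
B#4 → G##4
E#5 → C##5
B#4 → G##4
D#5 → B#4
B5 → G#5

C5 B4 A3 G##4 C##5 G##4 B#4 G#5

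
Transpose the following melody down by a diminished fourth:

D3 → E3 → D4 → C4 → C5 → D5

A diminished fourth down from D3 gives A#2.
A diminished fourth down from E3 gives B#2.
D4 down a diminished fourth is A#3.
A diminished fourth down from C4 gives G#3.
A diminished fourth down from C5 gives G#4.
D5: a fourth down reaches A, and 4 semitones makes it A#4.

A#2 B#2 A#3 G#3 G#4 A#4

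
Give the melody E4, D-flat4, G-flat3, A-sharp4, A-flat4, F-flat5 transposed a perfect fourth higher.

A4 Gb4 Cb4 D#5 Db5 Bbb5

A perfect fourth up from E4 gives A4.
Db4: a fourth up reaches G, and 5 semitones makes it Gb4.
Gb3: a fourth up reaches C, and 5 semitones makes it Cb4.
A perfect fourth up from A#4 gives D#5.
Ab4 up a perfect fourth is Db5.
Fb5 up a perfect fourth is Bbb5.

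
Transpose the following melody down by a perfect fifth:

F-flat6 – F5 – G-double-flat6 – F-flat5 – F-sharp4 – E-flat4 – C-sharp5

Bbb5 Bb4 Cbb6 Bbb4 B3 Ab3 F#4

Fb6 gives Bbb5
F5 gives Bb4
Gbb6 gives Cbb6
Fb5 gives Bbb4
F#4 gives B3
Eb4 gives Ab3
C#5 gives F#4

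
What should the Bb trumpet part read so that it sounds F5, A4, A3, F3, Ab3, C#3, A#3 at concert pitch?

Written C4 sounds as Bb3 on the Bb trumpet, so concert pitches are written a major second up.
F5 to G5
A4 to B4
A3 to B3
F3 to G3
Ab3 to Bb3
C#3 to D#3
A#3 to B#3

G5 B4 B3 G3 Bb3 D#3 B#3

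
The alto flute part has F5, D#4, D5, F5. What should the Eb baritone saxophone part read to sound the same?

A6 F##5 F#6 A6

First find concert pitch: the alto flute sounds a perfect fourth below written, so F5 D#4 D5 F5 sounds C5 A#3 A4 C5.
Then write for Eb baritone saxophone: it sounds a major thirteenth below written, so the part must be a major thirteenth above concert.
C5 → A6
A#3 → F##5
A4 → F#6
C5 → A6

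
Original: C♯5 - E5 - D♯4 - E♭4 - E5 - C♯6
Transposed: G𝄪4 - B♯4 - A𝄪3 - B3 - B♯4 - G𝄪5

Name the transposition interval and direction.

down a diminished fourth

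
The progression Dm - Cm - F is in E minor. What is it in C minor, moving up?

Bbm Abm Db

E minor up to C minor is a minor sixth; each chord root moves by that interval while the quality stays the same.
Dm: root D up a minor sixth → Bb, giving Bbm.
Cm: root C up a minor sixth → Ab, giving Abm.
F: root F up a minor sixth → Db, giving Db.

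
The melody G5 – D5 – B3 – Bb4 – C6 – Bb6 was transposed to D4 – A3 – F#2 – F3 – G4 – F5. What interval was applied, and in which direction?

down a perfect eleventh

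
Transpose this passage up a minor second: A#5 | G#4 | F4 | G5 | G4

B5 A4 Gb4 Ab5 Ab4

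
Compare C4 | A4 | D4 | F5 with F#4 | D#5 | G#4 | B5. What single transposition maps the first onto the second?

up an augmented fourth

Take the first pair: C4 → F#4. C to F spans 4 letter names, so the interval is some kind of fourth.
C4 to F#4 is 6 semitones, which makes it an augmented fourth; the second version is higher, so the direction is up.
Checking another pair — F5 → B5 — gives the same interval.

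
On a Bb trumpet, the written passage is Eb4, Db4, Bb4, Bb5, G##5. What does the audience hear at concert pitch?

Db4 Cb4 Ab4 Ab5 F##5

Written C4 on the Bb trumpet sounds as Bb3, a major second lower; apply that shift to every note.
Eb4 → Db4
Db4 → Cb4
Bb4 → Ab4
Bb5 → Ab5
G##5 → F##5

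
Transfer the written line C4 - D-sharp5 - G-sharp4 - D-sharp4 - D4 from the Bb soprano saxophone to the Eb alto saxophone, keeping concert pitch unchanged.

First find concert pitch: the Bb soprano saxophone sounds a major second below written, so C4 D-sharp5 G-sharp4 D-sharp4 D4 sounds Bb3 C#5 F#4 C#4 C4.
Then write for Eb alto saxophone: it sounds a major sixth below written, so the part must be a major sixth above concert.
Bb3 → G4
C#5 → A#5
F#4 → D#5
C#4 → A#4
C4 → A4

G4 A#5 D#5 A#4 A4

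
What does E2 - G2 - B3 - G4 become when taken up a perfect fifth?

B2 D3 F#4 D5

A perfect fifth up from E2 gives B2.
G2 up a perfect fifth is D3.
B3: a fifth up reaches F, and 7 semitones makes it F#4.
G4 up a perfect fifth is D5.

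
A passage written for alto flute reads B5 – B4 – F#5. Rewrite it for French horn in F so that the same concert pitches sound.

First find concert pitch: the alto flute sounds a perfect fourth below written, so B5 B4 F#5 sounds F#5 F#4 C#5.
Then write for French horn in F: it sounds a perfect fifth below written, so the part must be a perfect fifth above concert.
F#5 → C#6
F#4 → C#5
C#5 → G#5

C#6 C#5 G#5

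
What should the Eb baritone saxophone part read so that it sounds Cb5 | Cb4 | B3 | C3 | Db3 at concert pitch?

Written C4 sounds as Eb2 on the Eb baritone saxophone, so concert pitches are written a major thirteenth up.
Cb5 → Ab6
Cb4 → Ab5
B3 → G#5
C3 → A4
Db3 → Bb4

Ab6 Ab5 G#5 A4 Bb4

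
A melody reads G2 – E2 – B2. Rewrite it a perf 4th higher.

C3 A2 E3

G2 gives C3
E2 gives A2
B2 gives E3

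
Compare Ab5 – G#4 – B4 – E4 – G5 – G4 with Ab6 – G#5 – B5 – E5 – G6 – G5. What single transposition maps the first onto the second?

Take the first pair: Ab5 → Ab6. A to A spans 8 letter names, so the interval is some kind of octave.
Ab5 to Ab6 is 12 semitones, which makes it a perfect octave; the second version is higher, so the direction is up.
Checking another pair — G4 → G5 — gives the same interval.

up a perfect octave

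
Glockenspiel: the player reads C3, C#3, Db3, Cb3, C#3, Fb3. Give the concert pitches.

C5 C#5 Db5 Cb5 C#5 Fb5

Written C4 on the glockenspiel sounds as C6, a perfect fifteenth higher; apply that shift to every note.
C3 becomes C5
C#3 becomes C#5
Db3 becomes Db5
Cb3 becomes Cb5
C#3 becomes C#5
Fb3 becomes Fb5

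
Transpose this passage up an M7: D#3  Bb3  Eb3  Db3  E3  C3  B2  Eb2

D#3 gives C##4
Bb3 gives A4
Eb3 gives D4
Db3 gives C4
E3 gives D#4
C3 gives B3
B2 gives A#3
Eb2 gives D3

C##4 A4 D4 C4 D#4 B3 A#3 D3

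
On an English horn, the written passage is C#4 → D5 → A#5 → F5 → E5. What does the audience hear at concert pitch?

Written C4 on the English horn sounds as F3, a perfect fifth lower; apply that shift to every note.
C#4 to F#3
D5 to G4
A#5 to D#5
F5 to Bb4
E5 to A4

F#3 G4 D#5 Bb4 A4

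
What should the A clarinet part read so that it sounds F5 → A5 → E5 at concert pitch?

The A clarinet sounds a minor third below written, so the written part must be a minor third above concert — transpose each note up.
F5 gives Ab5
A5 gives C6
E5 gives G5

Ab5 C6 G5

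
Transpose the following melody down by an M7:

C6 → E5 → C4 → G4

C6 -> Db5
E5 -> F4
C4 -> Db3
G4 -> Ab3

Db5 F4 Db3 Ab3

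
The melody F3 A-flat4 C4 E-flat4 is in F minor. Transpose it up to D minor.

From F up to D is a major sixth; apply that to each pitch.
F3 to D4
Ab4 to F5
C4 to A4
Eb4 to C5

D4 F5 A4 C5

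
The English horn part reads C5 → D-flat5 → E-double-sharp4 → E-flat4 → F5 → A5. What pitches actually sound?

F4 Gb4 A##3 Ab3 Bb4 D5

The English horn sounds a perfect fifth below written, so transpose each written note down a perfect fifth.
C5 -> F4
Db5 -> Gb4
E##4 -> A##3
Eb4 -> Ab3
F5 -> Bb4
A5 -> D5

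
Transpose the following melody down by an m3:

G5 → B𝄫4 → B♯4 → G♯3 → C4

E5 Gb4 G##4 E#3 A3

A minor third down from G5 gives E5.
Bbb4 down a minor third is Gb4.
B#4 down a minor third is G##4.
A minor third down from G#3 gives E#3.
C4: a third down reaches A, and 3 semitones makes it A3.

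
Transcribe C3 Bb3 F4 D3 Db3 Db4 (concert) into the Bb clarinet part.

The Bb clarinet sounds a major second below written, so the written part must be a major second above concert — transpose each note up.
C3 → D3
Bb3 → C4
F4 → G4
D3 → E3
Db3 → Eb3
Db4 → Eb4

D3 C4 G4 E3 Eb3 Eb4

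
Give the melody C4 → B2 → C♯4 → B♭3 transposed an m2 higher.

Db4 C3 D4 Cb4

C4: a second up reaches D, and 1 semitone makes it Db4.
A minor second up from B2 gives C3.
C#4 up a minor second is D4.
Bb3: a second up reaches C, and 1 semitone makes it Cb4.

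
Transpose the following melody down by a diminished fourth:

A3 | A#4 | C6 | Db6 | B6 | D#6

A3: a fourth down reaches E, and 4 semitones makes it E#3.
A#4 down a diminished fourth is E##4.
C6: a fourth down reaches G, and 4 semitones makes it G#5.
Db6: a fourth down reaches A, and 4 semitones makes it A5.
B6 down a diminished fourth is F##6.
D#6 down a diminished fourth is A##5.

E#3 E##4 G#5 A5 F##6 A##5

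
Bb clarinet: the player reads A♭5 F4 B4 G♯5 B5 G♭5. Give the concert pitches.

Gb5 Eb4 A4 F#5 A5 Fb5

Written C4 on the Bb clarinet sounds as Bb3, a major second lower; apply that shift to every note.
Ab5 to Gb5
F4 to Eb4
B4 to A4
G#5 to F#5
B5 to A5
Gb5 to Fb5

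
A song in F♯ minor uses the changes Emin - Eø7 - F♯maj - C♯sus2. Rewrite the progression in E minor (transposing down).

Dmin Dø7 Emaj Bsus2

F♯ minor down to E minor is a major second; each chord root moves by that interval while the quality stays the same.
Emin: root E down a major second → D, giving Dmin.
Eø7: root E down a major second → D, giving Dø7.
F♯maj: root F♯ down a major second → E, giving Emaj.
C♯sus2: root C♯ down a major second → B, giving Bsus2.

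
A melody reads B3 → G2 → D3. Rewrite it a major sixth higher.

G#4 E3 B3

B3 to G#4
G2 to E3
D3 to B3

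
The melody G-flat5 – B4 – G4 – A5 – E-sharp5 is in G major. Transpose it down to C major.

G major to C major down is a perfect fifth, so every note moves down by that interval.
Gb5 -> Cb5
B4 -> E4
G4 -> C4
A5 -> D5
E#5 -> A#4

Cb5 E4 C4 D5 A#4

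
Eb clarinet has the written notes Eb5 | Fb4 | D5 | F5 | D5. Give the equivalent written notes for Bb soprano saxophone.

First find concert pitch: the Eb clarinet sounds a minor third above written, so Eb5 Fb4 D5 F5 D5 sounds Gb5 Abb4 F5 Ab5 F5.
Then write for Bb soprano saxophone: it sounds a major second below written, so the part must be a major second above concert.
Gb5 → Ab5
Abb4 → Bbb4
F5 → G5
Ab5 → Bb5
F5 → G5

Ab5 Bbb4 G5 Bb5 G5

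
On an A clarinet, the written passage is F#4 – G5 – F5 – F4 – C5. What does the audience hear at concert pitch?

Written C4 on the A clarinet sounds as A3, a minor third lower; apply that shift to every note.
F#4 -> D#4
G5 -> E5
F5 -> D5
F4 -> D4
C5 -> A4

D#4 E5 D5 D4 A4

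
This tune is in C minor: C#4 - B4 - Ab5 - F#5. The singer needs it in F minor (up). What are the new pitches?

F#4 E5 Db6 B5

From C up to F is a perfect fourth; apply that to each pitch.
C#4 becomes F#4
B4 becomes E5
Ab5 becomes Db6
F#5 becomes B5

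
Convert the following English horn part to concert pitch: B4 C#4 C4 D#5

E4 F#3 F3 G#4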